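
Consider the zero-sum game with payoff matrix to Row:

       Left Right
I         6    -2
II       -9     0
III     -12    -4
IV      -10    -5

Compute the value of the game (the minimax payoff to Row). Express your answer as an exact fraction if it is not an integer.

-18/17

Row minima: I → -2, II → -9, III → -12, IV → -10; maximin = -2.
Column maxima: Left → 6, Right → 0; minimax = 0.
-2 ≠ 0, so there is no saddle point; optimal play is mixed.
III is strictly dominated by I, so Row never plays it.
IV is strictly dominated by I, so Row never plays it.
On the remaining 2×2 (I, II vs Left, Right):
Let Row play I with probability p. Expected payoff against Left: 6p + (-9)(1−p) = 15p − 9; against Right: (-2)p + 0(1−p) = −2p.
Setting these equal: 15p − 9 = −2p ⇒ 17p = 9 ⇒ p = 9/17, and the value is (15)·(9/17) − 9 = -18/17.
For Column: with q = P(Left), equating I's and II's payoffs gives 8q − 2 = −9q ⇒ q = 2/17.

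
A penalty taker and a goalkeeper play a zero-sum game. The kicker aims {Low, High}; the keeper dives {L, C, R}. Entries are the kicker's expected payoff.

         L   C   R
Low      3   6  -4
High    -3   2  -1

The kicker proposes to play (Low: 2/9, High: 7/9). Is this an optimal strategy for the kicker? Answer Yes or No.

Yes

Against L this mix gives (2/9)·3 + (7/9)·(-3) = -5/3.
Against C this mix gives (2/9)·6 + (7/9)·2 = 26/9.
Against R this mix gives (2/9)·(-4) + (7/9)·(-1) = -5/3.
All of the keeper's active replies (L, R) yield -5/3, and no column does worse for the kicker. The mix makes the keeper indifferent and guarantees -5/3, so it is optimal.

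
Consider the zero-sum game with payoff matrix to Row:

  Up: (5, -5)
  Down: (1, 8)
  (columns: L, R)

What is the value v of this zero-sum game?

Row minima: Up → -5, Down → 1; maximin = 1.
Column maxima: L → 5, R → 8; minimax = 5.
1 ≠ 5, so there is no saddle point; optimal play is mixed.
Let Row play Up with probability p. Expected payoff against L: 5p + 1(1−p) = 4p + 1; against R: (-5)p + 8(1−p) = −13p + 8.
Setting these equal: 4p + 1 = −13p + 8 ⇒ 17p = 7 ⇒ p = 7/17, and the value is (4)·(7/17) + 1 = 45/17.
For Column: with q = P(L), equating Up's and Down's payoffs gives 10q − 5 = −7q + 8 ⇒ q = 13/17.

45/17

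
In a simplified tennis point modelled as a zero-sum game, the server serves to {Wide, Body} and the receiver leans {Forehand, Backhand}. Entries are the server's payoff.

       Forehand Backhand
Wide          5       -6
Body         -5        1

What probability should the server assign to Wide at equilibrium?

Row minima: Wide → -6, Body → -5; maximin = -5.
Column maxima: Forehand → 5, Backhand → 1; minimax = 1.
-5 ≠ 1, so there is no saddle point; optimal play is mixed.
Let the server play Wide with probability p. Expected payoff against Forehand: 5p + (-5)(1−p) = 10p − 5; against Backhand: (-6)p + 1(1−p) = −7p + 1.
Setting these equal: 10p − 5 = −7p + 1 ⇒ 17p = 6 ⇒ p = 6/17, and the value is (10)·(6/17) − 5 = -25/17.
For the receiver: with q = P(Forehand), equating Wide's and Body's payoffs gives 11q − 6 = −6q + 1 ⇒ q = 7/17.

6/17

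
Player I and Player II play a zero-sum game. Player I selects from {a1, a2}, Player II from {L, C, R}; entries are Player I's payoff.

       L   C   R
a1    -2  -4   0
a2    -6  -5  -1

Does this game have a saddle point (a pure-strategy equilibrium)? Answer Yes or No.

Yes

Row minima: a1 → -4, a2 → -6; maximin = -4.
Column maxima: L → -2, C → -4, R → 0; minimax = -4.
maximin = minimax = -4, so a saddle point exists.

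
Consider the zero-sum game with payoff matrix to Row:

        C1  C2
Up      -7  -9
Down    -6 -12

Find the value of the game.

Row minima: Up → -9, Down → -12; maximin = -9.
Column maxima: C1 → -6, C2 → -9; minimax = -9.
Since maximin = minimax = -9, there is a saddle point and the value is -9.

-9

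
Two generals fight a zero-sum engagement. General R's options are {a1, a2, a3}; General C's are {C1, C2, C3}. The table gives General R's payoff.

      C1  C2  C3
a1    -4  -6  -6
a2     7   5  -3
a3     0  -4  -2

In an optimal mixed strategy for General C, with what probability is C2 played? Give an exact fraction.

Row minima: a1 → -6, a2 → -3, a3 → -4; maximin = -3.
Column maxima: C1 → 7, C2 → 5, C3 → -2; minimax = -2.
-3 ≠ -2, so there is no saddle point; optimal play is mixed.
a1 is strictly dominated by a2, so General R never plays it.
C1 is strictly dominated by C2 (it gives General R strictly more in every row), so General C never plays it.
On the remaining 2×2 (a2, a3 vs C2, C3):
Let General R play a2 with probability p. Expected payoff against C2: 5p + (-4)(1−p) = 9p − 4; against C3: (-3)p + (-2)(1−p) = −p − 2.
Setting these equal: 9p − 4 = −p − 2 ⇒ 10p = 2 ⇒ p = 1/5, and the value is (9)·(1/5) − 4 = -11/5.
For General C: with q = P(C2), equating a2's and a3's payoffs gives 8q − 3 = −2q − 2 ⇒ q = 1/10.

1/10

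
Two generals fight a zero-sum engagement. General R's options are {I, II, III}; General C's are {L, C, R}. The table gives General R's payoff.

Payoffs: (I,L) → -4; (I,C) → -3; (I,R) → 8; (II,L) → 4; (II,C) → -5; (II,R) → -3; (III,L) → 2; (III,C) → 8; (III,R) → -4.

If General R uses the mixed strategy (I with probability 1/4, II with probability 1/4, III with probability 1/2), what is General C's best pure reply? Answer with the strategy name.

R

If General C plays L, General R's expected payoff is (1/4)·(-4) + (1/4)·4 + (1/2)·2 = 1.
If General C plays C, General R's expected payoff is (1/4)·(-3) + (1/4)·(-5) + (1/2)·8 = 2.
If General C plays R, General R's expected payoff is (1/4)·8 + (1/4)·(-3) + (1/2)·(-4) = -3/4.
General C minimizes General R's payoff; the smallest is -3/4, so the best response is R.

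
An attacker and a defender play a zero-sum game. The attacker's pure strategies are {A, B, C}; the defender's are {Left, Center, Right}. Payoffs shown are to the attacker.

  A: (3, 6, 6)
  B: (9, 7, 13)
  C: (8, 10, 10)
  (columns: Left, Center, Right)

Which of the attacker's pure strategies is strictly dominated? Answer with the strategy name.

B gives a strictly higher payoff than A against every column: 9 > 3, 7 > 6, 13 > 6.
So A is strictly dominated and the attacker never plays it.

A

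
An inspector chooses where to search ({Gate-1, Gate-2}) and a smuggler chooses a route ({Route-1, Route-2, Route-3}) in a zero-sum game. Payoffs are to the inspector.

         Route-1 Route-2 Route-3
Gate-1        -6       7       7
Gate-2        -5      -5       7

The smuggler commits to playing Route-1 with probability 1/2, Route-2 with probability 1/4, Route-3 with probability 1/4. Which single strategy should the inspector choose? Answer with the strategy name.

Expected payoff of Gate-1: (1/2)·(-6) + (1/4)·7 + (1/4)·7 = 1/2.
Expected payoff of Gate-2: (1/2)·(-5) + (1/4)·(-5) + (1/4)·7 = -2.
The largest is 1/2, so the inspector's best response is Gate-1.

Gate-1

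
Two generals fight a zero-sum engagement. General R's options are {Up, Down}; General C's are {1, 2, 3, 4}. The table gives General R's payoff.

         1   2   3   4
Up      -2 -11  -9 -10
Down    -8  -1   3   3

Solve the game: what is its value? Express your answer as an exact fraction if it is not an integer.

-43/8

Row minima: Up → -11, Down → -8; maximin = -8.
Column maxima: 1 → -2, 2 → -1, 3 → 3, 4 → 3; minimax = -2.
-8 ≠ -2, so there is no saddle point; optimal play is mixed.
3 is strictly dominated by 2 (it gives General R strictly more in every row), so General C never plays it.
4 is strictly dominated by 2 (it gives General R strictly more in every row), so General C never plays it.
On the remaining 2×2 (Up, Down vs 1, 2):
Let General R play Up with probability p. Expected payoff against 1: (-2)p + (-8)(1−p) = 6p − 8; against 2: (-11)p + (-1)(1−p) = −10p − 1.
Setting these equal: 6p − 8 = −10p − 1 ⇒ 16p = 7 ⇒ p = 7/16, and the value is (6)·(7/16) − 8 = -43/8.
For General C: with q = P(1), equating Up's and Down's payoffs gives 9q − 11 = −7q − 1 ⇒ q = 5/8.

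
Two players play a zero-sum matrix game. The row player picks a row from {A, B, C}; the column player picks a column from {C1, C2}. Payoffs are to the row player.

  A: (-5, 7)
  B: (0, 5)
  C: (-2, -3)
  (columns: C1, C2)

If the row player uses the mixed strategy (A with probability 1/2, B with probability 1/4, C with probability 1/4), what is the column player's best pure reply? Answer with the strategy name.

If the column player plays C1, the row player's expected payoff is (1/2)·(-5) + (1/4)·0 + (1/4)·(-2) = -3.
If the column player plays C2, the row player's expected payoff is (1/2)·7 + (1/4)·5 + (1/4)·(-3) = 4.
The column player minimizes the row player's payoff; the smallest is -3, so the best response is C1.

C1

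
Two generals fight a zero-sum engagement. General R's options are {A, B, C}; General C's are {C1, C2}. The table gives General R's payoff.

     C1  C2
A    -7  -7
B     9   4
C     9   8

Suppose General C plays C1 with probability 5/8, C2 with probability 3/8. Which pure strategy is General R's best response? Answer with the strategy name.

C

Expected payoff of A: (5/8)·(-7) + (3/8)·(-7) = -7.
Expected payoff of B: (5/8)·9 + (3/8)·4 = 57/8.
Expected payoff of C: (5/8)·9 + (3/8)·8 = 69/8.
The largest is 69/8, so General R's best response is C.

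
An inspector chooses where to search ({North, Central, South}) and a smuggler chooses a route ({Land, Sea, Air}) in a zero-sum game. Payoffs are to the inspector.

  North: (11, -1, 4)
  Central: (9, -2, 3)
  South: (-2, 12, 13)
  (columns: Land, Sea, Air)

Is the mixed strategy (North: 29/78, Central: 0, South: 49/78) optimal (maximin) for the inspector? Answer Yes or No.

Against Land this mix gives (29/78)·11 + (49/78)·(-2) = 17/6.
Against Sea this mix gives (29/78)·(-1) + (49/78)·12 = 43/6.
Against Air this mix gives (29/78)·4 + (49/78)·13 = 251/26.
The smuggler will play Land, holding the inspector to 17/6. Shifting weight toward the row that does better against Land would raise this floor (the equalizing mix achieves 5 against both Land and Sea), so the proposed strategy is not optimal.

No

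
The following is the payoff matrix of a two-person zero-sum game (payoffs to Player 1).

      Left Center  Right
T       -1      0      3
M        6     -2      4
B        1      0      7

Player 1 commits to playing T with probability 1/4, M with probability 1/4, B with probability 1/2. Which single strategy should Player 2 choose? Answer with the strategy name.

If Player 2 plays Left, Player 1's expected payoff is (1/4)·(-1) + (1/4)·6 + (1/2)·1 = 7/4.
If Player 2 plays Center, Player 1's expected payoff is (1/4)·0 + (1/4)·(-2) + (1/2)·0 = -1/2.
If Player 2 plays Right, Player 1's expected payoff is (1/4)·3 + (1/4)·4 + (1/2)·7 = 21/4.
Player 2 minimizes Player 1's payoff; the smallest is -1/2, so the best response is Center.

Center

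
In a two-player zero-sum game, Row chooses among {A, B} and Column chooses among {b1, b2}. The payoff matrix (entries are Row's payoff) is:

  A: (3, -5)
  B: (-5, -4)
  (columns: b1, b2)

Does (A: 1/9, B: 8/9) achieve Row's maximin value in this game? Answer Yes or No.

Yes

Against b1 this mix gives (1/9)·3 + (8/9)·(-5) = -37/9.
Against b2 this mix gives (1/9)·(-5) + (8/9)·(-4) = -37/9.
All of Column's active replies (b1, b2) yield -37/9, and no column does worse for Row. The mix makes Column indifferent and guarantees -37/9, so it is optimal.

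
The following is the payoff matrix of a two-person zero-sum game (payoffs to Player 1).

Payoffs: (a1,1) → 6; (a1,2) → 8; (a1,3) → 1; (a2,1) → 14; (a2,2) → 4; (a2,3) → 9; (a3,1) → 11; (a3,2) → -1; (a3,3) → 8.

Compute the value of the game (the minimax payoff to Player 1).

17/3

Row minima: a1 → 1, a2 → 4, a3 → -1; maximin = 4.
Column maxima: 1 → 14, 2 → 8, 3 → 9; minimax = 8.
4 ≠ 8, so there is no saddle point; optimal play is mixed.
a3 is strictly dominated by a2, so Player 1 never plays it.
1 is strictly dominated by 3 (it gives Player 1 strictly more in every row), so Player 2 never plays it.
On the remaining 2×2 (a1, a2 vs 2, 3):
Let Player 1 play a1 with probability p. Expected payoff against 2: 8p + 4(1−p) = 4p + 4; against 3: 1p + 9(1−p) = −8p + 9.
Setting these equal: 4p + 4 = −8p + 9 ⇒ 12p = 5 ⇒ p = 5/12, and the value is (4)·(5/12) + 4 = 17/3.
For Player 2: with q = P(2), equating a1's and a2's payoffs gives 7q + 1 = −5q + 9 ⇒ q = 2/3.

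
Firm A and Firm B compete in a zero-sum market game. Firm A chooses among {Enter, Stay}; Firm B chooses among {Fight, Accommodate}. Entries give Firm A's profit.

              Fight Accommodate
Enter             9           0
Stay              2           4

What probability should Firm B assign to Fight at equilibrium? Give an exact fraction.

Row minima: Enter → 0, Stay → 2; maximin = 2.
Column maxima: Fight → 9, Accommodate → 4; minimax = 4.
2 ≠ 4, so there is no saddle point; optimal play is mixed.
Let Firm A play Enter with probability p. Expected payoff against Fight: 9p + 2(1−p) = 7p + 2; against Accommodate: 0p + 4(1−p) = −4p + 4.
Setting these equal: 7p + 2 = −4p + 4 ⇒ 11p = 2 ⇒ p = 2/11, and the value is (7)·(2/11) + 2 = 36/11.
For Firm B: with q = P(Fight), equating Enter's and Stay's payoffs gives 9q = −2q + 4 ⇒ q = 4/11.

4/11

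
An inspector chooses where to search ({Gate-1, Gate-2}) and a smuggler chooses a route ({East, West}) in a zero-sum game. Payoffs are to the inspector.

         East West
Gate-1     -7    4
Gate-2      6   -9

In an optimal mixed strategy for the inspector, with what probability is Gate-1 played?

Row minima: Gate-1 → -7, Gate-2 → -9; maximin = -7.
Column maxima: East → 6, West → 4; minimax = 4.
-7 ≠ 4, so there is no saddle point; optimal play is mixed.
Let the inspector play Gate-1 with probability p. Expected payoff against East: (-7)p + 6(1−p) = −13p + 6; against West: 4p + (-9)(1−p) = 13p − 9.
Setting these equal: −13p + 6 = 13p − 9 ⇒ −26p = -15 ⇒ p = 15/26, and the value is (-13)·(15/26) + 6 = -3/2.
For the smuggler: with q = P(East), equating Gate-1's and Gate-2's payoffs gives −11q + 4 = 15q − 9 ⇒ q = 1/2.

15/26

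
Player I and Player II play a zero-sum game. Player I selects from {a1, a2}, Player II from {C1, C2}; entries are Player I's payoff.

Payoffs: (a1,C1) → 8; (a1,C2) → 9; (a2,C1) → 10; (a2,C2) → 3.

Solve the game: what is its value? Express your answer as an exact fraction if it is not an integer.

Row minima: a1 → 8, a2 → 3; maximin = 8.
Column maxima: C1 → 10, C2 → 9; minimax = 9.
8 ≠ 9, so there is no saddle point; optimal play is mixed.
Let Player I play a1 with probability p. Expected payoff against C1: 8p + 10(1−p) = −2p + 10; against C2: 9p + 3(1−p) = 6p + 3.
Setting these equal: −2p + 10 = 6p + 3 ⇒ −8p = -7 ⇒ p = 7/8, and the value is (-2)·(7/8) + 10 = 33/4.
For Player II: with q = P(C1), equating a1's and a2's payoffs gives −q + 9 = 7q + 3 ⇒ q = 3/4.

33/4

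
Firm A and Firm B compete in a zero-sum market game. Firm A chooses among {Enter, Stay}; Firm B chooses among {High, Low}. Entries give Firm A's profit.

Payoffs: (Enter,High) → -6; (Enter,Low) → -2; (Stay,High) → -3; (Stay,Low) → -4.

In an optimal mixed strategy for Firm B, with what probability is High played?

Row minima: Enter → -6, Stay → -4; maximin = -4.
Column maxima: High → -3, Low → -2; minimax = -3.
-4 ≠ -3, so there is no saddle point; optimal play is mixed.
Let Firm A play Enter with probability p. Expected payoff against High: (-6)p + (-3)(1−p) = −3p − 3; against Low: (-2)p + (-4)(1−p) = 2p − 4.
Setting these equal: −3p − 3 = 2p − 4 ⇒ −5p = -1 ⇒ p = 1/5, and the value is (-3)·(1/5) − 3 = -18/5.
For Firm B: with q = P(High), equating Enter's and Stay's payoffs gives −4q − 2 = q − 4 ⇒ q = 2/5.

2/5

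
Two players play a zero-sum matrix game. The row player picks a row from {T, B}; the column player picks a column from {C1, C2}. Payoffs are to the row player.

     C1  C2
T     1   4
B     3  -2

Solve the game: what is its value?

Row minima: T → 1, B → -2; maximin = 1.
Column maxima: C1 → 3, C2 → 4; minimax = 3.
1 ≠ 3, so there is no saddle point; optimal play is mixed.
Let the row player play T with probability p. Expected payoff against C1: 1p + 3(1−p) = −2p + 3; against C2: 4p + (-2)(1−p) = 6p − 2.
Setting these equal: −2p + 3 = 6p − 2 ⇒ −8p = -5 ⇒ p = 5/8, and the value is (-2)·(5/8) + 3 = 7/4.
For the column player: with q = P(C1), equating T's and B's payoffs gives −3q + 4 = 5q − 2 ⇒ q = 3/4.

7/4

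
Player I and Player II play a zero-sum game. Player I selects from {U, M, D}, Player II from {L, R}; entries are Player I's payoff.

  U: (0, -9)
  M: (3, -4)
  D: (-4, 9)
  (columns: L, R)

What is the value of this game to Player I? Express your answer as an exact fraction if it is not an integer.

11/20

Row minima: U → -9, M → -4, D → -4; maximin = -4.
Column maxima: L → 3, R → 9; minimax = 3.
-4 ≠ 3, so there is no saddle point; optimal play is mixed.
U is strictly dominated by M, so Player I never plays it.
On the remaining 2×2 (M, D vs L, R):
Let Player I play M with probability p. Expected payoff against L: 3p + (-4)(1−p) = 7p − 4; against R: (-4)p + 9(1−p) = −13p + 9.
Setting these equal: 7p − 4 = −13p + 9 ⇒ 20p = 13 ⇒ p = 13/20, and the value is (7)·(13/20) − 4 = 11/20.
For Player II: with q = P(L), equating M's and D's payoffs gives 7q − 4 = −13q + 9 ⇒ q = 13/20.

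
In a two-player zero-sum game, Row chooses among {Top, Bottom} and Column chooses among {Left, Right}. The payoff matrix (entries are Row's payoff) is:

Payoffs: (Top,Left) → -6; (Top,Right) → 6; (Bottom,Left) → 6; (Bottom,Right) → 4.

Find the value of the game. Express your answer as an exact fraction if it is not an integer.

Row minima: Top → -6, Bottom → 4; maximin = 4.
Column maxima: Left → 6, Right → 6; minimax = 6.
4 ≠ 6, so there is no saddle point; optimal play is mixed.
Let Row play Top with probability p. Expected payoff against Left: (-6)p + 6(1−p) = −12p + 6; against Right: 6p + 4(1−p) = 2p + 4.
Setting these equal: −12p + 6 = 2p + 4 ⇒ −14p = -2 ⇒ p = 1/7, and the value is (-12)·(1/7) + 6 = 30/7.
For Column: with q = P(Left), equating Top's and Bottom's payoffs gives −12q + 6 = 2q + 4 ⇒ q = 1/7.

30/7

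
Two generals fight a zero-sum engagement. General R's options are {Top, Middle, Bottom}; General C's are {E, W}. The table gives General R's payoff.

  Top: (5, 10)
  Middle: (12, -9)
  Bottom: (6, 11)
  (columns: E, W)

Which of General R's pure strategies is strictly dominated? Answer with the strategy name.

Top

Bottom gives a strictly higher payoff than Top against every column: 6 > 5, 11 > 10.
So Top is strictly dominated and General R never plays it.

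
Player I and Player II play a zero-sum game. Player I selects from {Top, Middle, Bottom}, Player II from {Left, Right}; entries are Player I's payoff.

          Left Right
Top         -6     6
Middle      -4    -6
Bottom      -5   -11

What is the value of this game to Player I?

Row minima: Top → -6, Middle → -6, Bottom → -11; maximin = -6.
Column maxima: Left → -4, Right → 6; minimax = -4.
-6 ≠ -4, so there is no saddle point; optimal play is mixed.
Bottom is strictly dominated by Middle, so Player I never plays it.
On the remaining 2×2 (Top, Middle vs Left, Right):
Let Player I play Top with probability p. Expected payoff against Left: (-6)p + (-4)(1−p) = −2p − 4; against Right: 6p + (-6)(1−p) = 12p − 6.
Setting these equal: −2p − 4 = 12p − 6 ⇒ −14p = -2 ⇒ p = 1/7, and the value is (-2)·(1/7) − 4 = -30/7.
For Player II: with q = P(Left), equating Top's and Middle's payoffs gives −12q + 6 = 2q − 6 ⇒ q = 6/7.

-30/7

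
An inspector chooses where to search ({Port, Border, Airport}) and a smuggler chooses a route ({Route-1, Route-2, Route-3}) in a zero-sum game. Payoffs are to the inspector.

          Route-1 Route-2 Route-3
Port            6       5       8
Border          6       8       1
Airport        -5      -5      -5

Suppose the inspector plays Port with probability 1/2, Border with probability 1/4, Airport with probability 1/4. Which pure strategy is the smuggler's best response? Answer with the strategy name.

If the smuggler plays Route-1, the inspector's expected payoff is (1/2)·6 + (1/4)·6 + (1/4)·(-5) = 13/4.
If the smuggler plays Route-2, the inspector's expected payoff is (1/2)·5 + (1/4)·8 + (1/4)·(-5) = 13/4.
If the smuggler plays Route-3, the inspector's expected payoff is (1/2)·8 + (1/4)·1 + (1/4)·(-5) = 3.
The smuggler minimizes the inspector's payoff; the smallest is 3, so the best response is Route-3.

Route-3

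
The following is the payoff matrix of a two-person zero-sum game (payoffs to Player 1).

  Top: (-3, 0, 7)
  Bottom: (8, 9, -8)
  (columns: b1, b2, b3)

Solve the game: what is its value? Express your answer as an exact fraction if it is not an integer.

Row minima: Top → -3, Bottom → -8; maximin = -3.
Column maxima: b1 → 8, b2 → 9, b3 → 7; minimax = 7.
-3 ≠ 7, so there is no saddle point; optimal play is mixed.
b2 is strictly dominated by b1 (it gives Player 1 strictly more in every row), so Player 2 never plays it.
On the remaining 2×2 (Top, Bottom vs b1, b3):
Let Player 1 play Top with probability p. Expected payoff against b1: (-3)p + 8(1−p) = −11p + 8; against b3: 7p + (-8)(1−p) = 15p − 8.
Setting these equal: −11p + 8 = 15p − 8 ⇒ −26p = -16 ⇒ p = 8/13, and the value is (-11)·(8/13) + 8 = 16/13.
For Player 2: with q = P(b1), equating Top's and Bottom's payoffs gives −10q + 7 = 16q − 8 ⇒ q = 15/26.

16/13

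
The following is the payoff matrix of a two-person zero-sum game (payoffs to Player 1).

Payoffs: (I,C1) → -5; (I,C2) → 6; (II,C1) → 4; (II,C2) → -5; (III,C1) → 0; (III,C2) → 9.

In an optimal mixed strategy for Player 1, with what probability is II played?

1/2

Row minima: I → -5, II → -5, III → 0; maximin = 0.
Column maxima: C1 → 4, C2 → 9; minimax = 4.
0 ≠ 4, so there is no saddle point; optimal play is mixed.
I is strictly dominated by III, so Player 1 never plays it.
On the remaining 2×2 (II, III vs C1, C2):
Let Player 1 play II with probability p. Expected payoff against C1: 4p + 0(1−p) = 4p; against C2: (-5)p + 9(1−p) = −14p + 9.
Setting these equal: 4p = −14p + 9 ⇒ 18p = 9 ⇒ p = 1/2, and the value is (4)·(1/2) = 2.
For Player 2: with q = P(C1), equating II's and III's payoffs gives 9q − 5 = −9q + 9 ⇒ q = 7/9.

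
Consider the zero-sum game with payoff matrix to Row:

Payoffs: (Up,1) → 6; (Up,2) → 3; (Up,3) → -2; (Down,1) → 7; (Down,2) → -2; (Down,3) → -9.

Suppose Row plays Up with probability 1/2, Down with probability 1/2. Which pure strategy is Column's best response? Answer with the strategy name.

3

If Column plays 1, Row's expected payoff is (1/2)·6 + (1/2)·7 = 13/2.
If Column plays 2, Row's expected payoff is (1/2)·3 + (1/2)·(-2) = 1/2.
If Column plays 3, Row's expected payoff is (1/2)·(-2) + (1/2)·(-9) = -11/2.
Column minimizes Row's payoff; the smallest is -11/2, so the best response is 3.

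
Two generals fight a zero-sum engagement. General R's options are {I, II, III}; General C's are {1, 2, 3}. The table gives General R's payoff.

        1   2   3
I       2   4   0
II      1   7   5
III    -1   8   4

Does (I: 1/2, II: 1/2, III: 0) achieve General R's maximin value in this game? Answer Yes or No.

Against 1 this mix gives (1/2)·2 + (1/2)·1 = 3/2.
Against 2 this mix gives (1/2)·4 + (1/2)·7 = 11/2.
Against 3 this mix gives (1/2)·0 + (1/2)·5 = 5/2.
General C will play 1, holding General R to 3/2. Shifting weight toward the row that does better against 1 would raise this floor (the equalizing mix achieves 5/3 against both 1 and 3), so the proposed strategy is not optimal.

No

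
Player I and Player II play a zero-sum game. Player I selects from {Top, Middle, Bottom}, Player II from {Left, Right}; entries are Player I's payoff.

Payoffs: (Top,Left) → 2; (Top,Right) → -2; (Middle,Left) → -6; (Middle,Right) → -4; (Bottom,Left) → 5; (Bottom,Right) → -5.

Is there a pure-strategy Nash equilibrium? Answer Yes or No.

Row minima: Top → -2, Middle → -6, Bottom → -5; maximin = -2.
Column maxima: Left → 5, Right → -2; minimax = -2.
maximin = minimax = -2, so a saddle point exists.

Yes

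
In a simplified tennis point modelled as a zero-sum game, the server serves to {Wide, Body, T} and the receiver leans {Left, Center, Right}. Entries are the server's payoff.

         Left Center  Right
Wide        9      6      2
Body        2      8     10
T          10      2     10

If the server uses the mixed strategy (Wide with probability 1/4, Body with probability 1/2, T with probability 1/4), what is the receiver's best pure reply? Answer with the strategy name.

If the receiver plays Left, the server's expected payoff is (1/4)·9 + (1/2)·2 + (1/4)·10 = 23/4.
If the receiver plays Center, the server's expected payoff is (1/4)·6 + (1/2)·8 + (1/4)·2 = 6.
If the receiver plays Right, the server's expected payoff is (1/4)·2 + (1/2)·10 + (1/4)·10 = 8.
The receiver minimizes the server's payoff; the smallest is 23/4, so the best response is Left.

Left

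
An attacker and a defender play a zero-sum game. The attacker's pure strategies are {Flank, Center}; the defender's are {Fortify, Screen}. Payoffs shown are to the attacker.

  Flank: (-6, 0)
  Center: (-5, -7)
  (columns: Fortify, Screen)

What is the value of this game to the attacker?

-21/4

Row minima: Flank → -6, Center → -7; maximin = -6.
Column maxima: Fortify → -5, Screen → 0; minimax = -5.
-6 ≠ -5, so there is no saddle point; optimal play is mixed.
Let the attacker play Flank with probability p. Expected payoff against Fortify: (-6)p + (-5)(1−p) = −p − 5; against Screen: 0p + (-7)(1−p) = 7p − 7.
Setting these equal: −p − 5 = 7p − 7 ⇒ −8p = -2 ⇒ p = 1/4, and the value is (-1)·(1/4) − 5 = -21/4.
For the defender: with q = P(Fortify), equating Flank's and Center's payoffs gives −6q = 2q − 7 ⇒ q = 7/8.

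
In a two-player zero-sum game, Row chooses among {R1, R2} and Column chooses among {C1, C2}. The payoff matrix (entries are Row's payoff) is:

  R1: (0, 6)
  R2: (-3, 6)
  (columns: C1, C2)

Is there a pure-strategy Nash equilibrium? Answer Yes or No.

Yes

Row minima: R1 → 0, R2 → -3; maximin = 0.
Column maxima: C1 → 0, C2 → 6; minimax = 0.
maximin = minimax = 0, so a saddle point exists.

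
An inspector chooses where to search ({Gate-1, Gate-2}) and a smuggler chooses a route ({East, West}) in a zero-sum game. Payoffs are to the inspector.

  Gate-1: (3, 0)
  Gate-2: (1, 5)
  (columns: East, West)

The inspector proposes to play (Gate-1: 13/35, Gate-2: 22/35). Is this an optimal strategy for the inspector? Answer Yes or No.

Against East this mix gives (13/35)·3 + (22/35)·1 = 61/35.
Against West this mix gives (13/35)·0 + (22/35)·5 = 22/7.
The smuggler will play East, holding the inspector to 61/35. Shifting weight toward the row that does better against East would raise this floor (the equalizing mix achieves 15/7 against both East and West), so the proposed strategy is not optimal.

No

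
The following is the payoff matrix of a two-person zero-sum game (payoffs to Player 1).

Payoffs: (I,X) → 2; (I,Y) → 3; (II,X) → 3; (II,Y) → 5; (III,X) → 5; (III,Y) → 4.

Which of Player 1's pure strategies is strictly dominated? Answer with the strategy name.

I

II gives a strictly higher payoff than I against every column: 3 > 2, 5 > 3.
So I is strictly dominated and Player 1 never plays it.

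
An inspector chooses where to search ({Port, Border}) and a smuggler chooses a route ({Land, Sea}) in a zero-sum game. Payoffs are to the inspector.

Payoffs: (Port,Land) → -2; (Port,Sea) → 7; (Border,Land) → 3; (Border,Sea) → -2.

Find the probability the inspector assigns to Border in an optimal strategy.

9/14

Row minima: Port → -2, Border → -2; maximin = -2.
Column maxima: Land → 3, Sea → 7; minimax = 3.
-2 ≠ 3, so there is no saddle point; optimal play is mixed.
Let the inspector play Port with probability p. Expected payoff against Land: (-2)p + 3(1−p) = −5p + 3; against Sea: 7p + (-2)(1−p) = 9p − 2.
Setting these equal: −5p + 3 = 9p − 2 ⇒ −14p = -5 ⇒ p = 5/14, and the value is (-5)·(5/14) + 3 = 17/14.
For the smuggler: with q = P(Land), equating Port's and Border's payoffs gives −9q + 7 = 5q − 2 ⇒ q = 9/14.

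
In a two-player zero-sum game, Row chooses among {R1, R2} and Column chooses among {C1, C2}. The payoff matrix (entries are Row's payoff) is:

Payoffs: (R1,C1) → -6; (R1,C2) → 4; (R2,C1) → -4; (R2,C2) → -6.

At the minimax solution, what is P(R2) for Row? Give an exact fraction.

5/6

Row minima: R1 → -6, R2 → -6; maximin = -6.
Column maxima: C1 → -4, C2 → 4; minimax = -4.
-6 ≠ -4, so there is no saddle point; optimal play is mixed.
Let Row play R1 with probability p. Expected payoff against C1: (-6)p + (-4)(1−p) = −2p − 4; against C2: 4p + (-6)(1−p) = 10p − 6.
Setting these equal: −2p − 4 = 10p − 6 ⇒ −12p = -2 ⇒ p = 1/6, and the value is (-2)·(1/6) − 4 = -13/3.
For Column: with q = P(C1), equating R1's and R2's payoffs gives −10q + 4 = 2q − 6 ⇒ q = 5/6.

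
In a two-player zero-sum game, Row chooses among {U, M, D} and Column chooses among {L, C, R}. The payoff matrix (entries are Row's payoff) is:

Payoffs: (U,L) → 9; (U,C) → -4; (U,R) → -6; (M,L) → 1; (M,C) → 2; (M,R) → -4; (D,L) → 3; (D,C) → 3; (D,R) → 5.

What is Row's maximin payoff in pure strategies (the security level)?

Row minima: U → -6, M → -4, D → 3.
The best of these is 3.

3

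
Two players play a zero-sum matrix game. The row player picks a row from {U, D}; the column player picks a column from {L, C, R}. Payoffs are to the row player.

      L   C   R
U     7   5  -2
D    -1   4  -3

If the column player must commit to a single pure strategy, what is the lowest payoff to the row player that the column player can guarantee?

-2

Column maxima: L → 7, C → 5, R → -2.
The smallest of these is -2.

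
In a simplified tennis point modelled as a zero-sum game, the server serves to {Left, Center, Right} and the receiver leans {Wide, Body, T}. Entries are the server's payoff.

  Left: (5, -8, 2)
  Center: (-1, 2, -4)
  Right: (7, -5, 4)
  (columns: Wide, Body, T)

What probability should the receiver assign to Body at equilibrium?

Row minima: Left → -8, Center → -4, Right → -5; maximin = -4.
Column maxima: Wide → 7, Body → 2, T → 4; minimax = 2.
-4 ≠ 2, so there is no saddle point; optimal play is mixed.
Left is strictly dominated by Right, so the server never plays it.
Wide is strictly dominated by T (it gives the server strictly more in every row), so the receiver never plays it.
On the remaining 2×2 (Center, Right vs Body, T):
Let the server play Center with probability p. Expected payoff against Body: 2p + (-5)(1−p) = 7p − 5; against T: (-4)p + 4(1−p) = −8p + 4.
Setting these equal: 7p − 5 = −8p + 4 ⇒ 15p = 9 ⇒ p = 3/5, and the value is (7)·(3/5) − 5 = -4/5.
For the receiver: with q = P(Body), equating Center's and Right's payoffs gives 6q − 4 = −9q + 4 ⇒ q = 8/15.

8/15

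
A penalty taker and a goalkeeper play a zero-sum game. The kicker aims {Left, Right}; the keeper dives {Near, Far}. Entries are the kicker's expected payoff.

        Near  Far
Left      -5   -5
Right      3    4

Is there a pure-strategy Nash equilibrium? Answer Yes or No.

Row minima: Left → -5, Right → 3; maximin = 3.
Column maxima: Near → 3, Far → 4; minimax = 3.
maximin = minimax = 3, so a saddle point exists.

Yes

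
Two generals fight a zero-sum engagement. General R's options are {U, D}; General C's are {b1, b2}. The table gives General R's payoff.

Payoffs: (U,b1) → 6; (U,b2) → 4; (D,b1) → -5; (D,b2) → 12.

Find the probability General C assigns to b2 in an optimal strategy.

11/19

Row minima: U → 4, D → -5; maximin = 4.
Column maxima: b1 → 6, b2 → 12; minimax = 6.
4 ≠ 6, so there is no saddle point; optimal play is mixed.
Let General R play U with probability p. Expected payoff against b1: 6p + (-5)(1−p) = 11p − 5; against b2: 4p + 12(1−p) = −8p + 12.
Setting these equal: 11p − 5 = −8p + 12 ⇒ 19p = 17 ⇒ p = 17/19, and the value is (11)·(17/19) − 5 = 92/19.
For General C: with q = P(b1), equating U's and D's payoffs gives 2q + 4 = −17q + 12 ⇒ q = 8/19.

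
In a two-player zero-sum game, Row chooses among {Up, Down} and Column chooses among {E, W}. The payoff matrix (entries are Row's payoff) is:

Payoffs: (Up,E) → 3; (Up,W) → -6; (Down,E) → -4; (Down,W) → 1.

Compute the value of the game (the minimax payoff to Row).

-3/2

Row minima: Up → -6, Down → -4; maximin = -4.
Column maxima: E → 3, W → 1; minimax = 1.
-4 ≠ 1, so there is no saddle point; optimal play is mixed.
Let Row play Up with probability p. Expected payoff against E: 3p + (-4)(1−p) = 7p − 4; against W: (-6)p + 1(1−p) = −7p + 1.
Setting these equal: 7p − 4 = −7p + 1 ⇒ 14p = 5 ⇒ p = 5/14, and the value is (7)·(5/14) − 4 = -3/2.
For Column: with q = P(E), equating Up's and Down's payoffs gives 9q − 6 = −5q + 1 ⇒ q = 1/2.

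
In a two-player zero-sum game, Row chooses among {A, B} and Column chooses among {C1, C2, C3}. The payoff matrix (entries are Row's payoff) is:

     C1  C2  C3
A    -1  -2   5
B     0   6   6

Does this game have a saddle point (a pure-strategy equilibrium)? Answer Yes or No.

Row minima: A → -2, B → 0; maximin = 0.
Column maxima: C1 → 0, C2 → 6, C3 → 6; minimax = 0.
maximin = minimax = 0, so a saddle point exists.

Yes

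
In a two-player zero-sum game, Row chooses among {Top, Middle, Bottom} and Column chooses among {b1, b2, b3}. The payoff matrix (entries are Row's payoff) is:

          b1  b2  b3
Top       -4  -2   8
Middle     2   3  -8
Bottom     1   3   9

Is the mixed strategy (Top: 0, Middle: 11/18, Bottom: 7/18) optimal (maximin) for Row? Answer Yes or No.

No

Against b1 this mix gives (11/18)·2 + (7/18)·1 = 29/18.
Against b2 this mix gives (11/18)·3 + (7/18)·3 = 3.
Against b3 this mix gives (11/18)·(-8) + (7/18)·9 = -25/18.
Column will play b3, holding Row to -25/18. Shifting weight toward the row that does better against b3 would raise this floor (the equalizing mix achieves 13/9 against both b3 and b1), so the proposed strategy is not optimal.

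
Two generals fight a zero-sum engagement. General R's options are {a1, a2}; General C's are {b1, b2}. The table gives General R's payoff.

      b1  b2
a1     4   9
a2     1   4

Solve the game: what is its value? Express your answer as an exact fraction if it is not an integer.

Row minima: a1 → 4, a2 → 1; maximin = 4.
Column maxima: b1 → 4, b2 → 9; minimax = 4.
Since maximin = minimax = 4, there is a saddle point and the value is 4.

4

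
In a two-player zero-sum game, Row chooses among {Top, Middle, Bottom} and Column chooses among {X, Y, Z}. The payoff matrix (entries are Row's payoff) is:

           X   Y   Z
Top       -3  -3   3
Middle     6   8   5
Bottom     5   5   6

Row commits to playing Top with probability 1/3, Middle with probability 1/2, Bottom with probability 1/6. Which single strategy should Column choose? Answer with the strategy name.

X

If Column plays X, Row's expected payoff is (1/3)·(-3) + (1/2)·6 + (1/6)·5 = 17/6.
If Column plays Y, Row's expected payoff is (1/3)·(-3) + (1/2)·8 + (1/6)·5 = 23/6.
If Column plays Z, Row's expected payoff is (1/3)·3 + (1/2)·5 + (1/6)·6 = 9/2.
Column minimizes Row's payoff; the smallest is 17/6, so the best response is X.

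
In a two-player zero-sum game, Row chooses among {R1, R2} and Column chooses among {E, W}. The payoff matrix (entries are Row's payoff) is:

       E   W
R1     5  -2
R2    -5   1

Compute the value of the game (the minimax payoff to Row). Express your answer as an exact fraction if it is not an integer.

Row minima: R1 → -2, R2 → -5; maximin = -2.
Column maxima: E → 5, W → 1; minimax = 1.
-2 ≠ 1, so there is no saddle point; optimal play is mixed.
Let Row play R1 with probability p. Expected payoff against E: 5p + (-5)(1−p) = 10p − 5; against W: (-2)p + 1(1−p) = −3p + 1.
Setting these equal: 10p − 5 = −3p + 1 ⇒ 13p = 6 ⇒ p = 6/13, and the value is (10)·(6/13) − 5 = -5/13.
For Column: with q = P(E), equating R1's and R2's payoffs gives 7q − 2 = −6q + 1 ⇒ q = 3/13.

-5/13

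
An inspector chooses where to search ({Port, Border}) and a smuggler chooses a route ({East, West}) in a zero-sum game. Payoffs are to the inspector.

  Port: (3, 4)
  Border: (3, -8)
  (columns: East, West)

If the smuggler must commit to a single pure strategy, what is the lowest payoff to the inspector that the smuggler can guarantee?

3

Column maxima: East → 3, West → 4.
The smallest of these is 3.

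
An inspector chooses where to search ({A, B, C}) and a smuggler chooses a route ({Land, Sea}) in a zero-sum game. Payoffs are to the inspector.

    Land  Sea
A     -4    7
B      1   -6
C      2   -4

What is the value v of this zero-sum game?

Row minima: A → -4, B → -6, C → -4; maximin = -4.
Column maxima: Land → 2, Sea → 7; minimax = 2.
-4 ≠ 2, so there is no saddle point; optimal play is mixed.
B is strictly dominated by C, so the inspector never plays it.
On the remaining 2×2 (A, C vs Land, Sea):
Let the inspector play A with probability p. Expected payoff against Land: (-4)p + 2(1−p) = −6p + 2; against Sea: 7p + (-4)(1−p) = 11p − 4.
Setting these equal: −6p + 2 = 11p − 4 ⇒ −17p = -6 ⇒ p = 6/17, and the value is (-6)·(6/17) + 2 = -2/17.
For the smuggler: with q = P(Land), equating A's and C's payoffs gives −11q + 7 = 6q − 4 ⇒ q = 11/17.

-2/17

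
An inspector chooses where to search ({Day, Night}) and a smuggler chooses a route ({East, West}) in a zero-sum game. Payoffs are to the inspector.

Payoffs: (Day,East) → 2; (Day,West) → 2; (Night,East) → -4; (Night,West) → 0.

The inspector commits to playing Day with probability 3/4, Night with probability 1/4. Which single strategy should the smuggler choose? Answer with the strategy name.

If the smuggler plays East, the inspector's expected payoff is (3/4)·2 + (1/4)·(-4) = 1/2.
If the smuggler plays West, the inspector's expected payoff is (3/4)·2 + (1/4)·0 = 3/2.
The smuggler minimizes the inspector's payoff; the smallest is 1/2, so the best response is East.

East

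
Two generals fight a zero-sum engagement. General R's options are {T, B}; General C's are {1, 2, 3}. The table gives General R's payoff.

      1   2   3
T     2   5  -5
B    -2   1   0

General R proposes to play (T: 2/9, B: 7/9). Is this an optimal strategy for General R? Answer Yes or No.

Against 1 this mix gives (2/9)·2 + (7/9)·(-2) = -10/9.
Against 2 this mix gives (2/9)·5 + (7/9)·1 = 17/9.
Against 3 this mix gives (2/9)·(-5) + (7/9)·0 = -10/9.
All of General C's active replies (1, 3) yield -10/9, and no column does worse for General R. The mix makes General C indifferent and guarantees -10/9, so it is optimal.

Yes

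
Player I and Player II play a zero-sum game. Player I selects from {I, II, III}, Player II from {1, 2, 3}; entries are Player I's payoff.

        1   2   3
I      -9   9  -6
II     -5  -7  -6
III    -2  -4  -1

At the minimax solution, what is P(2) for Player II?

Row minima: I → -9, II → -7, III → -4; maximin = -4.
Column maxima: 1 → -2, 2 → 9, 3 → -1; minimax = -2.
-4 ≠ -2, so there is no saddle point; optimal play is mixed.
II is strictly dominated by III, so Player I never plays it.
With II eliminated, 3 is strictly dominated by 1 (it gives Player I strictly more in every remaining row), so Player II never plays it.
On the remaining 2×2 (I, III vs 1, 2):
Let Player I play I with probability p. Expected payoff against 1: (-9)p + (-2)(1−p) = −7p − 2; against 2: 9p + (-4)(1−p) = 13p − 4.
Setting these equal: −7p − 2 = 13p − 4 ⇒ −20p = -2 ⇒ p = 1/10, and the value is (-7)·(1/10) − 2 = -27/10.
For Player II: with q = P(1), equating I's and III's payoffs gives −18q + 9 = 2q − 4 ⇒ q = 13/20.

7/20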